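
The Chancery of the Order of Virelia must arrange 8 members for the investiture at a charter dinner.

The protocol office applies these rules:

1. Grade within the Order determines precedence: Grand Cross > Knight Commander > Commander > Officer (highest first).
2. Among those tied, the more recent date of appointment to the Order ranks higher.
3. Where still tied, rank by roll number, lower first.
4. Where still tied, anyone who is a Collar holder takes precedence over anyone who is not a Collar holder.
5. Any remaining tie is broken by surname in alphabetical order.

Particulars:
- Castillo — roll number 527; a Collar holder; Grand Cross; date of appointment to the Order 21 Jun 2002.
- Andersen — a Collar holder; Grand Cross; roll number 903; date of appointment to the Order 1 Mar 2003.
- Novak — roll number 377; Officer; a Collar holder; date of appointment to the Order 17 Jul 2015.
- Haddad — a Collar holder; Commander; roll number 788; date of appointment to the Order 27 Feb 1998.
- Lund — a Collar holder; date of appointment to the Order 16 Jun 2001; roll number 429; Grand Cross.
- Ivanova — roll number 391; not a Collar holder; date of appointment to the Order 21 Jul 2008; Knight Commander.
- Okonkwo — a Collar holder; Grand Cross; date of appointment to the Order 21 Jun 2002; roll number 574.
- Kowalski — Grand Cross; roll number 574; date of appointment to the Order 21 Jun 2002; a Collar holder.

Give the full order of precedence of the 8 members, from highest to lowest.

By grade within the Order: Andersen, Castillo, Kowalski, Okonkwo and Lund (Grand Cross); then Ivanova (Knight Commander); then Haddad (Commander); then Novak (Officer).
Among Andersen, Castillo, Kowalski, Okonkwo and Lund, by date of appointment to the Order (later first): Andersen (1 Mar 2003) before Castillo, Kowalski and Okonkwo (21 Jun 2002) before Lund (16 Jun 2001).
Among Castillo, Kowalski and Okonkwo, by roll number (lower first): Castillo (527) before Kowalski and Okonkwo (574).
Kowalski and Okonkwo are each a Collar holder, so the next rule applies.
Among Kowalski and Okonkwo, alphabetically by surname: Kowalski before Okonkwo.
Full order: Andersen, Castillo, Kowalski, Okonkwo, Lund, Ivanova, Haddad, Novak.

Andersen, Castillo, Kowalski, Okonkwo, Lund, Ivanova, Haddad, Novak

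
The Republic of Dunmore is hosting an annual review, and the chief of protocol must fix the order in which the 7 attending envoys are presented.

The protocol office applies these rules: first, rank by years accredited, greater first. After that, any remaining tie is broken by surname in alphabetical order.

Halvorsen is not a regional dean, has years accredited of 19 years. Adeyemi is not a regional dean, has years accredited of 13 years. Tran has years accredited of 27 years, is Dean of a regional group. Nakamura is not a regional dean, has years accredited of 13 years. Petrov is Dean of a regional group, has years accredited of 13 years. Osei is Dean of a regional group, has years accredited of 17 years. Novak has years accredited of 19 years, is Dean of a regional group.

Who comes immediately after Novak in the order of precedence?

Osei

By years accredited (higher first): Tran (27 years); then Halvorsen and Novak (both 19 years); then Osei (17 years); then Adeyemi, Nakamura and Petrov (each 13 years).
Among Halvorsen and Novak, alphabetically by surname: Halvorsen before Novak.
Among Adeyemi, Nakamura and Petrov, alphabetically by surname: Adeyemi before Nakamura before Petrov.
Order: Tran, Halvorsen, Novak, Osei, Adeyemi, Nakamura, Petrov.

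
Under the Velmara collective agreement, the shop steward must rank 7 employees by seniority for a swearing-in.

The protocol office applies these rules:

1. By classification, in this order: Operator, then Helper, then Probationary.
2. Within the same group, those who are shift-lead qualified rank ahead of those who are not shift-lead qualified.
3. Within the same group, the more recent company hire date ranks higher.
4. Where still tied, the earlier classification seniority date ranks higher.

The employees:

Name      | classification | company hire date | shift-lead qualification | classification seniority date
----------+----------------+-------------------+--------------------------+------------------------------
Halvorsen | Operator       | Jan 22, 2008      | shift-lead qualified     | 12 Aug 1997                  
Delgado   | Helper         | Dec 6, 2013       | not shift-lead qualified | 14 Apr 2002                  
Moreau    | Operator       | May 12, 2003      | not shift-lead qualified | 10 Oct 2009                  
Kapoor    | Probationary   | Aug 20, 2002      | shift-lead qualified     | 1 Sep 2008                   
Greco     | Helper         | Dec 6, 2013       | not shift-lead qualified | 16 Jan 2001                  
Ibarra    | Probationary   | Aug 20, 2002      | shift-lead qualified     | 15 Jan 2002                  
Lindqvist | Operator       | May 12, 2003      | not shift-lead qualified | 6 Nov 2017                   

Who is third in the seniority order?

By classification: Halvorsen, Moreau and Lindqvist (Operator); then Greco and Delgado (Helper); then Ibarra and Kapoor (Probationary).
Among Halvorsen, Moreau and Lindqvist, shift-lead qualified before not shift-lead qualified: Halvorsen (shift-lead qualified) before Moreau and Lindqvist (not shift-lead qualified).
Moreau and Lindqvist both have company hire date May 12, 2003, so the next rule applies.
Among Moreau and Lindqvist, by classification seniority date (earlier first): Moreau (10 Oct 2009) before Lindqvist (6 Nov 2017).
Greco and Delgado are each not shift-lead qualified, so the next rule applies.
Greco and Delgado both have company hire date Dec 6, 2013, so the next rule applies.
Among Greco and Delgado, by classification seniority date (earlier first): Greco (16 Jan 2001) before Delgado (14 Apr 2002).
Ibarra and Kapoor are each shift-lead qualified, so the next rule applies.
Ibarra and Kapoor both have company hire date Aug 20, 2002, so the next rule applies.
Among Ibarra and Kapoor, by classification seniority date (earlier first): Ibarra (15 Jan 2002) before Kapoor (1 Sep 2008).
Order: Halvorsen, Moreau, Lindqvist, Greco, Delgado, Ibarra, Kapoor.

Lindqvist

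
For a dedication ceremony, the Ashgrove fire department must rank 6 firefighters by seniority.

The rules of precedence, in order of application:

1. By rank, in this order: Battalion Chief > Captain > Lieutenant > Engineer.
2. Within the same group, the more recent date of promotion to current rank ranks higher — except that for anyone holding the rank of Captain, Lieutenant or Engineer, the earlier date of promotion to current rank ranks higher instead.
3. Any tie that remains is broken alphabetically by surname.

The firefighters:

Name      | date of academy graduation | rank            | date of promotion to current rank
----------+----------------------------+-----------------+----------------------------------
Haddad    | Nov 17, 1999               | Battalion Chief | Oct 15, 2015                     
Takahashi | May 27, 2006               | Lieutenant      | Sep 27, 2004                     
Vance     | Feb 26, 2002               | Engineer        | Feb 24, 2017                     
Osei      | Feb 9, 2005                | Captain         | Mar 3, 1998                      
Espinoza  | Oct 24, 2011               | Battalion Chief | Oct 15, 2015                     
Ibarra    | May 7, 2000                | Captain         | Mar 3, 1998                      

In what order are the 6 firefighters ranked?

Espinoza, Haddad, Ibarra, Osei, Takahashi, Vance

By rank: Espinoza and Haddad (Battalion Chief); then Ibarra and Osei (Captain); then Takahashi (Lieutenant); then Vance (Engineer).
Espinoza and Haddad both have date of promotion to current rank Oct 15, 2015, so the next rule applies.
Among Espinoza and Haddad, alphabetically by surname: Espinoza before Haddad.
Ibarra and Osei both have date of promotion to current rank Mar 3, 1998, so the next rule applies.
Among Ibarra and Osei, alphabetically by surname: Ibarra before Osei.
Full order: Espinoza, Haddad, Ibarra, Osei, Takahashi, Vance.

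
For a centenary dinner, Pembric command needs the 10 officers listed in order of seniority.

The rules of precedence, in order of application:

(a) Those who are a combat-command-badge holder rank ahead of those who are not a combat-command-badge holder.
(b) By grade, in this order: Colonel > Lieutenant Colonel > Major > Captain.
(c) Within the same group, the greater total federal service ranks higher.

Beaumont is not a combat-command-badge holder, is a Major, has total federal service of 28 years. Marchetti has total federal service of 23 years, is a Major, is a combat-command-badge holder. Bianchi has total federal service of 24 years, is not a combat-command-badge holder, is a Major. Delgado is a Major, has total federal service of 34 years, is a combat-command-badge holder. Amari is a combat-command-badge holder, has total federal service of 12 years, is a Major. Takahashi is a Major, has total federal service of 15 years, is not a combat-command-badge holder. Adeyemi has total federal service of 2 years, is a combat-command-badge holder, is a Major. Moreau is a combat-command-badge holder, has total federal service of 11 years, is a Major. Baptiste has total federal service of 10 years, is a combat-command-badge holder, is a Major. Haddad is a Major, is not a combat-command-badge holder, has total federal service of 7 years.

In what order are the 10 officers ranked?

Delgado, Marchetti, Amari, Moreau, Baptiste, Adeyemi, Beaumont, Bianchi, Takahashi, Haddad

By the first rule: Delgado, Marchetti, Amari, Moreau, Baptiste and Adeyemi (each a combat-command-badge holder); then Beaumont, Bianchi, Takahashi and Haddad (each not a combat-command-badge holder).
Delgado, Marchetti, Amari, Moreau, Baptiste and Adeyemi are each Major, so the next rule applies.
Among Delgado, Marchetti, Amari, Moreau, Baptiste and Adeyemi, by total federal service (higher first): Delgado (34 years) before Marchetti (23 years) before Amari (12 years) before Moreau (11 years) before Baptiste (10 years) before Adeyemi (2 years).
Beaumont, Bianchi, Takahashi and Haddad are each Major, so the next rule applies.
Among Beaumont, Bianchi, Takahashi and Haddad, by total federal service (higher first): Beaumont (28 years) before Bianchi (24 years) before Takahashi (15 years) before Haddad (7 years).
Full order: Delgado, Marchetti, Amari, Moreau, Baptiste, Adeyemi, Beaumont, Bianchi, Takahashi, Haddad.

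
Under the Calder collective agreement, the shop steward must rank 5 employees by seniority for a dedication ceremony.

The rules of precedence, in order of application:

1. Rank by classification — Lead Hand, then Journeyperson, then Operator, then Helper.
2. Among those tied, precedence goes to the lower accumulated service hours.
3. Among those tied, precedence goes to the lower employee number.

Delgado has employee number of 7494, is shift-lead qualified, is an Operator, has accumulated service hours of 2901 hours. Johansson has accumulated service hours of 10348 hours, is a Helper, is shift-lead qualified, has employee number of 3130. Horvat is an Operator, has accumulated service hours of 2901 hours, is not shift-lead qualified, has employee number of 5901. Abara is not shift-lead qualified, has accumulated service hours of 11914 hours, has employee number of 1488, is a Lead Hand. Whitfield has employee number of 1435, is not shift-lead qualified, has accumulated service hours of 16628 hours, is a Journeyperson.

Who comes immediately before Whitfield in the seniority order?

By classification: Abara (Lead Hand); then Whitfield (Journeyperson); then Horvat and Delgado (Operator); then Johansson (Helper).
Horvat and Delgado both have accumulated service hours 2901 hours, so the next rule applies.
Among Horvat and Delgado, by employee number (lower first): Horvat (5901) before Delgado (7494).
Order: Abara, Whitfield, Horvat, Delgado, Johansson.

Abara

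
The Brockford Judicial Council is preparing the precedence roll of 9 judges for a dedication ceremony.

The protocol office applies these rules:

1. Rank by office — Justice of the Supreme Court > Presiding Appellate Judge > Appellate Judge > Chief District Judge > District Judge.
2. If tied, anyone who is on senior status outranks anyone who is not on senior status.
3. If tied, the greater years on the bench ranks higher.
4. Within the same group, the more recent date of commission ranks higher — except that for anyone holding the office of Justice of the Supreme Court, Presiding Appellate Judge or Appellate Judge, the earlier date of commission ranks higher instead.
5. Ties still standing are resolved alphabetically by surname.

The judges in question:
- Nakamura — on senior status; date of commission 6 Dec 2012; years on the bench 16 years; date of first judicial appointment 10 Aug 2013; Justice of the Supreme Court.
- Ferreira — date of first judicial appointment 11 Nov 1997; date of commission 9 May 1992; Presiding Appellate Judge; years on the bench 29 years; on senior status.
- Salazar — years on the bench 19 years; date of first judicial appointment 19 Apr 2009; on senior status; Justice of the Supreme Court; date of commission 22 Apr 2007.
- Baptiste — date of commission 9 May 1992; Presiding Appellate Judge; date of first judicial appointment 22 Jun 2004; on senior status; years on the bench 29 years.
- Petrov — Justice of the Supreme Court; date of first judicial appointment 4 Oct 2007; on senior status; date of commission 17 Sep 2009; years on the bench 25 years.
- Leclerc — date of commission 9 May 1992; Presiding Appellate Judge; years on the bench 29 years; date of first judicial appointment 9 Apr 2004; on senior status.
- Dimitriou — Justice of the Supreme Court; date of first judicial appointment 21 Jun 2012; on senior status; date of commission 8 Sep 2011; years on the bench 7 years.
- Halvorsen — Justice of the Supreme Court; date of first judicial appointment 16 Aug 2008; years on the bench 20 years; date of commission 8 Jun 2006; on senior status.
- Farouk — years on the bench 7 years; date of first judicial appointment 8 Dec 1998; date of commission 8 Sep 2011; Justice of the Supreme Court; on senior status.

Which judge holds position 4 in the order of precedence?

By office: Petrov, Halvorsen, Salazar, Nakamura, Dimitriou and Farouk (Justice of the Supreme Court); then Baptiste, Ferreira and Leclerc (Presiding Appellate Judge).
Petrov, Halvorsen, Salazar, Nakamura, Dimitriou and Farouk are each on senior status, so the next rule applies.
Among Petrov, Halvorsen, Salazar, Nakamura, Dimitriou and Farouk, by years on the bench (higher first): Petrov (25 years) before Halvorsen (20 years) before Salazar (19 years) before Nakamura (16 years) before Dimitriou and Farouk (7 years).
Dimitriou and Farouk both have date of commission 8 Sep 2011, so the next rule applies.
Among Dimitriou and Farouk, alphabetically by surname: Dimitriou before Farouk.
Baptiste, Ferreira and Leclerc are each on senior status, so the next rule applies.
Baptiste, Ferreira and Leclerc all have years on the bench 29 years, so the next rule applies.
Baptiste, Ferreira and Leclerc all have date of commission 9 May 1992, so the next rule applies.
Among Baptiste, Ferreira and Leclerc, alphabetically by surname: Baptiste before Ferreira before Leclerc.
Order: Petrov, Halvorsen, Salazar, Nakamura, Dimitriou, Farouk, Baptiste, Ferreira, Leclerc.

Nakamura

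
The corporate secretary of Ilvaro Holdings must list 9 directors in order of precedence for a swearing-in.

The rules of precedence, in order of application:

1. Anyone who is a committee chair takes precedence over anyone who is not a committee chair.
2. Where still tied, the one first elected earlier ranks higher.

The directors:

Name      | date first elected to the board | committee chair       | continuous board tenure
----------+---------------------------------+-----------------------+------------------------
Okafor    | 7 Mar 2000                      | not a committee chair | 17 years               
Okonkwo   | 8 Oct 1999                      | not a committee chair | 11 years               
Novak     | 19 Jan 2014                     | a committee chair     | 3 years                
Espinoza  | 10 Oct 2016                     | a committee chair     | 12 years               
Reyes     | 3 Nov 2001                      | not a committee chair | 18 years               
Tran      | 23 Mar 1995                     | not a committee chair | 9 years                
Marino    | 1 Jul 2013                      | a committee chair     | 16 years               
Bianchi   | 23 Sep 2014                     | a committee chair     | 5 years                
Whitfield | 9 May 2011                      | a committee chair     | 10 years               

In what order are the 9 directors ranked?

Whitfield, Marino, Novak, Bianchi, Espinoza, Tran, Okonkwo, Okafor, Reyes

By the first rule: Whitfield, Marino, Novak, Bianchi and Espinoza (each a committee chair); then Tran, Okonkwo, Okafor and Reyes (each not a committee chair).
Among Whitfield, Marino, Novak, Bianchi and Espinoza, by date first elected to the board (earlier first): Whitfield (9 May 2011) before Marino (1 Jul 2013) before Novak (19 Jan 2014) before Bianchi (23 Sep 2014) before Espinoza (10 Oct 2016).
Among Tran, Okonkwo, Okafor and Reyes, by date first elected to the board (earlier first): Tran (23 Mar 1995) before Okonkwo (8 Oct 1999) before Okafor (7 Mar 2000) before Reyes (3 Nov 2001).
Full order: Whitfield, Marino, Novak, Bianchi, Espinoza, Tran, Okonkwo, Okafor, Reyes.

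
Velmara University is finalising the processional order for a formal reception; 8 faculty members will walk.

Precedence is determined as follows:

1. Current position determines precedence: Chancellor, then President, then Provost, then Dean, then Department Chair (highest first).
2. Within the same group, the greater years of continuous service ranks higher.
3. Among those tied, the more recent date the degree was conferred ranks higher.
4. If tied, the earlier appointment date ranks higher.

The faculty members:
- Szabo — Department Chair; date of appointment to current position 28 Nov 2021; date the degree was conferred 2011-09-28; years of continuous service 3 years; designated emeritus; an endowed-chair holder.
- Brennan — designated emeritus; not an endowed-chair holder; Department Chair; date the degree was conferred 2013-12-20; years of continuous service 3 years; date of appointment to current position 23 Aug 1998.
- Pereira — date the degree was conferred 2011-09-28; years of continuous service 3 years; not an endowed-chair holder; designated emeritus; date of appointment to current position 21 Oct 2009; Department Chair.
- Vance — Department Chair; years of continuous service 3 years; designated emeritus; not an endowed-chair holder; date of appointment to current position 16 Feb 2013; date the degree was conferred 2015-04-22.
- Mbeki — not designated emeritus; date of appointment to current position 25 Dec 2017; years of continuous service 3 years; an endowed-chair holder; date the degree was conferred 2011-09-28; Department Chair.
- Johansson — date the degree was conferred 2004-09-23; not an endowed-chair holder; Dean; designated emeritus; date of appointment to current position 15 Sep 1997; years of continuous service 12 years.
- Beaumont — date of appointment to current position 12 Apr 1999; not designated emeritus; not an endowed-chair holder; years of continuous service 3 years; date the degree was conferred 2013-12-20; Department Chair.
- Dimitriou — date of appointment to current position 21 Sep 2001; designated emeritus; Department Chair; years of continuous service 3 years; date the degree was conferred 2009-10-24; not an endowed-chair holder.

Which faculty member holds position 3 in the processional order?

By current position: Johansson (Dean); then Vance, Brennan, Beaumont, Pereira, Mbeki, Szabo and Dimitriou (Department Chair).
Vance, Brennan, Beaumont, Pereira, Mbeki, Szabo and Dimitriou all have years of continuous service 3 years, so the next rule applies.
Among Vance, Brennan, Beaumont, Pereira, Mbeki, Szabo and Dimitriou, by date the degree was conferred (later first): Vance (2015-04-22) before Brennan and Beaumont (2013-12-20) before Pereira, Mbeki and Szabo (2011-09-28) before Dimitriou (2009-10-24).
Among Brennan and Beaumont, by date of appointment to current position (earlier first): Brennan (23 Aug 1998) before Beaumont (12 Apr 1999).
Among Pereira, Mbeki and Szabo, by date of appointment to current position (earlier first): Pereira (21 Oct 2009) before Mbeki (25 Dec 2017) before Szabo (28 Nov 2021).
Order: Johansson, Vance, Brennan, Beaumont, Pereira, Mbeki, Szabo, Dimitriou.

Brennan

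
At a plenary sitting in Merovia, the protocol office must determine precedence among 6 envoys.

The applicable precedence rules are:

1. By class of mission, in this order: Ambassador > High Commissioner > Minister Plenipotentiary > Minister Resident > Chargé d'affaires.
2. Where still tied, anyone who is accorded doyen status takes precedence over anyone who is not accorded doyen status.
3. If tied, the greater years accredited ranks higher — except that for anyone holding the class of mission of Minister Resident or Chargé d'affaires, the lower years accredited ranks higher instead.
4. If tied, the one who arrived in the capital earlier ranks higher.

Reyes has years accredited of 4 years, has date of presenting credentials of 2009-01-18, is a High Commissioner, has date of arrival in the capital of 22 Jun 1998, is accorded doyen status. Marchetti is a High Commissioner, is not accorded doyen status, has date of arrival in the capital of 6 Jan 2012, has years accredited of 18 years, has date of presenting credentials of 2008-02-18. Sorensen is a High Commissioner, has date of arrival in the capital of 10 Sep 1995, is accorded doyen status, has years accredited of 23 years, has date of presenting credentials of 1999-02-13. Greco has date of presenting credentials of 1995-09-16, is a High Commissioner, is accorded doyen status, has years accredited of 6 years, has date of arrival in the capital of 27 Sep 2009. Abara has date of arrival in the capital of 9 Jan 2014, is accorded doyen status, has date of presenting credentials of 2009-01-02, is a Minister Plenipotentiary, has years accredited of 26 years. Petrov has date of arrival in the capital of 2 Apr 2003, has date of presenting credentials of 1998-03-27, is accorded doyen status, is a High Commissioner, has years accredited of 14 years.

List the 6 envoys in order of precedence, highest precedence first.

Sorensen, Petrov, Greco, Reyes, Marchetti, Abara

By class of mission: Sorensen, Petrov, Greco, Reyes and Marchetti (High Commissioner); then Abara (Minister Plenipotentiary).
Among Sorensen, Petrov, Greco, Reyes and Marchetti, accorded doyen status before not accorded doyen status: Sorensen, Petrov, Greco and Reyes (accorded doyen status) before Marchetti (not accorded doyen status).
Among Sorensen, Petrov, Greco and Reyes, by years accredited (higher first): Sorensen (23 years) before Petrov (14 years) before Greco (6 years) before Reyes (4 years).
Full order: Sorensen, Petrov, Greco, Reyes, Marchetti, Abara.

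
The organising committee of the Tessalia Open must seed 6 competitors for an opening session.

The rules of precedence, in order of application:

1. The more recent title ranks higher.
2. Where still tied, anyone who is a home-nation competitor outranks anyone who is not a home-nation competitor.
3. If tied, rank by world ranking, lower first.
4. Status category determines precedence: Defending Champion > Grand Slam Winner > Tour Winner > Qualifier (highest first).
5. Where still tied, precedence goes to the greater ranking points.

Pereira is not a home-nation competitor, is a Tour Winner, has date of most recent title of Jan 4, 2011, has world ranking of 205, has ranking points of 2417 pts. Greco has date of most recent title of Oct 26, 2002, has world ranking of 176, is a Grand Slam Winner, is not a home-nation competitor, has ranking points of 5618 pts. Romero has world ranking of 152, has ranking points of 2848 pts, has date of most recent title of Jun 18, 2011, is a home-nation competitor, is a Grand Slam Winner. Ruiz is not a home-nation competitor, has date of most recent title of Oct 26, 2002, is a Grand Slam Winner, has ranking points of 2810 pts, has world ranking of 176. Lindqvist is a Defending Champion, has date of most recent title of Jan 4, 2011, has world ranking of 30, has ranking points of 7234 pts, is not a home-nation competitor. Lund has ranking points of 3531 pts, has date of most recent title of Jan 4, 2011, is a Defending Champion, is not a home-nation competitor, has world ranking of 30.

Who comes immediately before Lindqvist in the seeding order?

By date of most recent title (later first): Romero (Jun 18, 2011); then Lindqvist, Lund and Pereira (each Jan 4, 2011); then Greco and Ruiz (both Oct 26, 2002).
Lindqvist, Lund and Pereira are each not a home-nation competitor, so the next rule applies.
Among Lindqvist, Lund and Pereira, by world ranking (lower first): Lindqvist and Lund (30) before Pereira (205).
Lindqvist and Lund are each Defending Champion, so the next rule applies.
Among Lindqvist and Lund, by ranking points (higher first): Lindqvist (7234 pts) before Lund (3531 pts).
Greco and Ruiz are each not a home-nation competitor, so the next rule applies.
Greco and Ruiz both have world ranking 176, so the next rule applies.
Greco and Ruiz are each Grand Slam Winner, so the next rule applies.
Among Greco and Ruiz, by ranking points (higher first): Greco (5618 pts) before Ruiz (2810 pts).
Order: Romero, Lindqvist, Lund, Pereira, Greco, Ruiz.

Romero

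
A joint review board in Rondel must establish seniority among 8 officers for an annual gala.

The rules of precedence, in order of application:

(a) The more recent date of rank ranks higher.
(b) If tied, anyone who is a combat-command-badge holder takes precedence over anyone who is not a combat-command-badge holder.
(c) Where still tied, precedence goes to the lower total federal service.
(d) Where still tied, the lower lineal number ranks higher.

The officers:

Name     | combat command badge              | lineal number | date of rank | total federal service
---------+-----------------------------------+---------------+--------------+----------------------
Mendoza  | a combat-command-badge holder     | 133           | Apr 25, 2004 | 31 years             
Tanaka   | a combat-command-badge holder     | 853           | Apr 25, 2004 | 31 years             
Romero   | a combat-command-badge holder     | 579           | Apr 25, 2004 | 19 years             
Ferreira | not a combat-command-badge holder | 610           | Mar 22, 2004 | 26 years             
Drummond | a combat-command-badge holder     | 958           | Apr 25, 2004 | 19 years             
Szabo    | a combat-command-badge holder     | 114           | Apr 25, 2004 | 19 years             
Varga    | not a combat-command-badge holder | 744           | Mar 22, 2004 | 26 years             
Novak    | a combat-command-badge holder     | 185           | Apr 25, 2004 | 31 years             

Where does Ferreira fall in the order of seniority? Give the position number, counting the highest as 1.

By date of rank (later first): Szabo, Romero, Drummond, Mendoza, Novak and Tanaka (each Apr 25, 2004); then Ferreira and Varga (both Mar 22, 2004).
Szabo, Romero, Drummond, Mendoza, Novak and Tanaka are each a combat-command-badge holder, so the next rule applies.
Among Szabo, Romero, Drummond, Mendoza, Novak and Tanaka, by total federal service (lower first): Szabo, Romero and Drummond (19 years) before Mendoza, Novak and Tanaka (31 years).
Among Szabo, Romero and Drummond, by lineal number (lower first): Szabo (114) before Romero (579) before Drummond (958).
Among Mendoza, Novak and Tanaka, by lineal number (lower first): Mendoza (133) before Novak (185) before Tanaka (853).
Ferreira and Varga are each not a combat-command-badge holder, so the next rule applies.
Ferreira and Varga both have total federal service 26 years, so the next rule applies.
Among Ferreira and Varga, by lineal number (lower first): Ferreira (610) before Varga (744).
Order: Szabo, Romero, Drummond, Mendoza, Novak, Tanaka, Ferreira, Varga. So position 7.

7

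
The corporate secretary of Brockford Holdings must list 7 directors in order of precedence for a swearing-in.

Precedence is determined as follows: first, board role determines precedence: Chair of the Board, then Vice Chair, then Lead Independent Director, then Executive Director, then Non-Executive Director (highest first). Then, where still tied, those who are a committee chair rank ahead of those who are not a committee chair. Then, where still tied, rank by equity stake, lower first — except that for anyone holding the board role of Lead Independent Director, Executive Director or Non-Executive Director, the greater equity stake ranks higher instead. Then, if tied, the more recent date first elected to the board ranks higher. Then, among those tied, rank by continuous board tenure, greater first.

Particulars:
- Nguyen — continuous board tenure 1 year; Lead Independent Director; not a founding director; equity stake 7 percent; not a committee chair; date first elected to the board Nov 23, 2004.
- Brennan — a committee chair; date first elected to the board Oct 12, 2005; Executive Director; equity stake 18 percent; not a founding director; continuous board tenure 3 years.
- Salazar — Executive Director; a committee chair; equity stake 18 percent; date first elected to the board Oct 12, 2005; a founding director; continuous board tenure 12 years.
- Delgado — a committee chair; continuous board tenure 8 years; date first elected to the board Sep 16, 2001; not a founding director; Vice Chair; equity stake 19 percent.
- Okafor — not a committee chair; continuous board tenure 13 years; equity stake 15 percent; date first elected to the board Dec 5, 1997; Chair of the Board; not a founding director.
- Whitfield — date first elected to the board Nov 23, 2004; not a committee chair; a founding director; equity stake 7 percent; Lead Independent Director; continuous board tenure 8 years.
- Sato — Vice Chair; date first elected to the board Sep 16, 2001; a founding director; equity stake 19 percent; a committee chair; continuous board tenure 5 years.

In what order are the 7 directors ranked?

Okafor, Delgado, Sato, Whitfield, Nguyen, Salazar, Brennan

By board role: Okafor (Chair of the Board); then Delgado and Sato (Vice Chair); then Whitfield and Nguyen (Lead Independent Director); then Salazar and Brennan (Executive Director).
Delgado and Sato are each a committee chair, so the next rule applies.
Delgado and Sato both have equity stake 19 percent, so the next rule applies.
Delgado and Sato both have date first elected to the board Sep 16, 2001, so the next rule applies.
Among Delgado and Sato, by continuous board tenure (higher first): Delgado (8 years) before Sato (5 years).
Whitfield and Nguyen are each not a committee chair, so the next rule applies.
Whitfield and Nguyen both have equity stake 7 percent, so the next rule applies.
Whitfield and Nguyen both have date first elected to the board Nov 23, 2004, so the next rule applies.
Among Whitfield and Nguyen, by continuous board tenure (higher first): Whitfield (8 years) before Nguyen (1 year).
Salazar and Brennan are each a committee chair, so the next rule applies.
Salazar and Brennan both have equity stake 18 percent, so the next rule applies.
Salazar and Brennan both have date first elected to the board Oct 12, 2005, so the next rule applies.
Among Salazar and Brennan, by continuous board tenure (higher first): Salazar (12 years) before Brennan (3 years).
Full order: Okafor, Delgado, Sato, Whitfield, Nguyen, Salazar, Brennan.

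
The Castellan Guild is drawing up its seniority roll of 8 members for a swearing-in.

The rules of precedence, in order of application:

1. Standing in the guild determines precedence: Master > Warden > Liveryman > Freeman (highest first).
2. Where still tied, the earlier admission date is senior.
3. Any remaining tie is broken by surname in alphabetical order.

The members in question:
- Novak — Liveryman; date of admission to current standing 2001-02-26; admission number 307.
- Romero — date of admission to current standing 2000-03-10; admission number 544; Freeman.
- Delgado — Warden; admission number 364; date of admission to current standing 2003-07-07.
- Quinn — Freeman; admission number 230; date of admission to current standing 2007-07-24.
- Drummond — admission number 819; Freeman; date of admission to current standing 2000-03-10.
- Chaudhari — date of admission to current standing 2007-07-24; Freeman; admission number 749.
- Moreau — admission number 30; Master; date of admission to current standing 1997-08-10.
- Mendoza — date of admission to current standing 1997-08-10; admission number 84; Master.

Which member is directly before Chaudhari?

Romero

By standing in the guild: Mendoza and Moreau (Master); then Delgado (Warden); then Novak (Liveryman); then Drummond, Romero, Chaudhari and Quinn (Freeman).
Mendoza and Moreau both have date of admission to current standing 1997-08-10, so the next rule applies.
Among Mendoza and Moreau, alphabetically by surname: Mendoza before Moreau.
Among Drummond, Romero, Chaudhari and Quinn, by date of admission to current standing (earlier first): Drummond and Romero (2000-03-10) before Chaudhari and Quinn (2007-07-24).
Among Drummond and Romero, alphabetically by surname: Drummond before Romero.
Among Chaudhari and Quinn, alphabetically by surname: Chaudhari before Quinn.
Order: Mendoza, Moreau, Delgado, Novak, Drummond, Romero, Chaudhari, Quinn.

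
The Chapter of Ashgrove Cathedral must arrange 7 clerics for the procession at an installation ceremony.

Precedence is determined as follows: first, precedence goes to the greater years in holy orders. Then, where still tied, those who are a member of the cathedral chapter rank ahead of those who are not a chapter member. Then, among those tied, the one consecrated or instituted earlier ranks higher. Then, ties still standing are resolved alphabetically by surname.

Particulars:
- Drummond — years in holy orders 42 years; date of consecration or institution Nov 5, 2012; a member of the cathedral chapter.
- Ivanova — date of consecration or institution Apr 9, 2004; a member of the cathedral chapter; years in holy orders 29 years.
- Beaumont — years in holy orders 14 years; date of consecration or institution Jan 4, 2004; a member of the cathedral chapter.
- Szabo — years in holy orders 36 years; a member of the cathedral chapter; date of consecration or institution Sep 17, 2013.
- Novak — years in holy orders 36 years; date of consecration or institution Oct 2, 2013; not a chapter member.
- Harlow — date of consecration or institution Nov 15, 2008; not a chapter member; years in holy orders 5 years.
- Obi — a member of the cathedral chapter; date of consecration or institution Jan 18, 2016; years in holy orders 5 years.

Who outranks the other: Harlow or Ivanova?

By years in holy orders (higher first): Drummond (42 years); then Szabo and Novak (both 36 years); then Ivanova (29 years); then Beaumont (14 years); then Obi and Harlow (both 5 years).
Among Szabo and Novak, a member of the cathedral chapter before not a chapter member: Szabo (a member of the cathedral chapter) before Novak (not a chapter member).
Among Obi and Harlow, a member of the cathedral chapter before not a chapter member: Obi (a member of the cathedral chapter) before Harlow (not a chapter member).
So Ivanova takes precedence.

Ivanova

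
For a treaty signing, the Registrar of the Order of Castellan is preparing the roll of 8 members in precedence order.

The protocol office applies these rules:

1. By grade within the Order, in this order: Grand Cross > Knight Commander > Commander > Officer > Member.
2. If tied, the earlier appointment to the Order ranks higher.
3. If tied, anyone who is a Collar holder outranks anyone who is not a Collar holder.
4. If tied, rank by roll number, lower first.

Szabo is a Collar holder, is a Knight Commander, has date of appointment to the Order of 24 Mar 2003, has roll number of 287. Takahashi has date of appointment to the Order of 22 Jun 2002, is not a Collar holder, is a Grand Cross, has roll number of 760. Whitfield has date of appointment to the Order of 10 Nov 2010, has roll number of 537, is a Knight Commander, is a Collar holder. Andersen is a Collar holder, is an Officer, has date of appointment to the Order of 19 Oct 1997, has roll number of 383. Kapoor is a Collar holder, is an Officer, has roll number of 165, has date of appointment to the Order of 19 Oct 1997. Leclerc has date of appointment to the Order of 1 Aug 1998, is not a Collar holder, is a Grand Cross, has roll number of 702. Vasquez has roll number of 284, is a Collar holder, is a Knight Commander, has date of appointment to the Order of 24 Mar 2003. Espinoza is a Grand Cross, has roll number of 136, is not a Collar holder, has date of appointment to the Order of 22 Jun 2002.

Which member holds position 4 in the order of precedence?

By grade within the Order: Leclerc, Espinoza and Takahashi (Grand Cross); then Vasquez, Szabo and Whitfield (Knight Commander); then Kapoor and Andersen (Officer).
Among Leclerc, Espinoza and Takahashi, by date of appointment to the Order (earlier first): Leclerc (1 Aug 1998) before Espinoza and Takahashi (22 Jun 2002).
Espinoza and Takahashi are each not a Collar holder, so the next rule applies.
Among Espinoza and Takahashi, by roll number (lower first): Espinoza (136) before Takahashi (760).
Among Vasquez, Szabo and Whitfield, by date of appointment to the Order (earlier first): Vasquez and Szabo (24 Mar 2003) before Whitfield (10 Nov 2010).
Vasquez and Szabo are each a Collar holder, so the next rule applies.
Among Vasquez and Szabo, by roll number (lower first): Vasquez (284) before Szabo (287).
Kapoor and Andersen both have date of appointment to the Order 19 Oct 1997, so the next rule applies.
Kapoor and Andersen are each a Collar holder, so the next rule applies.
Among Kapoor and Andersen, by roll number (lower first): Kapoor (165) before Andersen (383).
Order: Leclerc, Espinoza, Takahashi, Vasquez, Szabo, Whitfield, Kapoor, Andersen.

Vasquez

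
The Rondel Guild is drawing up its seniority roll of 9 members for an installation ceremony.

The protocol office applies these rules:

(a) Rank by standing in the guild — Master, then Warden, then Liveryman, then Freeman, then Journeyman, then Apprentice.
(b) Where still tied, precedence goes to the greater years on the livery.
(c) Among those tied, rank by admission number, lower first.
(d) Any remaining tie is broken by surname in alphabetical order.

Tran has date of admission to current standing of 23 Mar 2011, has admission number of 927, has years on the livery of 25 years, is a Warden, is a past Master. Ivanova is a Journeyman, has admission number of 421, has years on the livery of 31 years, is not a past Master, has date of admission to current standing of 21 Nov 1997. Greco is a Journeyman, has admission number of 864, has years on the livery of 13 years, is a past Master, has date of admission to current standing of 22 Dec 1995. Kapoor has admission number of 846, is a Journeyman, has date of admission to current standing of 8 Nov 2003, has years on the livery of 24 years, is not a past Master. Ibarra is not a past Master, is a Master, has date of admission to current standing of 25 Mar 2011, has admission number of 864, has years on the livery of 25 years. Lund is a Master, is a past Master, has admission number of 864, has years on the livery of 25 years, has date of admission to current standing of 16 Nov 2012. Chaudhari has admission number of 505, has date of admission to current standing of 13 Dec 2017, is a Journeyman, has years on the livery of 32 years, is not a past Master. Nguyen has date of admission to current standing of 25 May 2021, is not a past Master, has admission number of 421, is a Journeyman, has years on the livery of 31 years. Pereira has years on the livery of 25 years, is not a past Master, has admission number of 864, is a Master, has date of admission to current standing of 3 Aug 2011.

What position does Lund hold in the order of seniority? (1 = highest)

2

By standing in the guild: Ibarra, Lund and Pereira (Master); then Tran (Warden); then Chaudhari, Ivanova, Nguyen, Kapoor and Greco (Journeyman).
Ibarra, Lund and Pereira all have years on the livery 25 years, so the next rule applies.
Ibarra, Lund and Pereira all have admission number 864, so the next rule applies.
Among Ibarra, Lund and Pereira, alphabetically by surname: Ibarra before Lund before Pereira.
Among Chaudhari, Ivanova, Nguyen, Kapoor and Greco, by years on the livery (higher first): Chaudhari (32 years) before Ivanova and Nguyen (31 years) before Kapoor (24 years) before Greco (13 years).
Ivanova and Nguyen both have admission number 421, so the next rule applies.
Among Ivanova and Nguyen, alphabetically by surname: Ivanova before Nguyen.
Order: Ibarra, Lund, Pereira, Tran, Chaudhari, Ivanova, Nguyen, Kapoor, Greco. So position 2.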